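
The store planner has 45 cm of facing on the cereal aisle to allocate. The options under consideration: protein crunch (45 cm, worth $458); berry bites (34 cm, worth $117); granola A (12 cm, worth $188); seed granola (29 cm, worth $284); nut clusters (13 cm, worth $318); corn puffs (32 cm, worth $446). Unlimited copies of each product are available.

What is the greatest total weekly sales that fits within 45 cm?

By weekly sales per cm: nut clusters 24.46, granola A 15.67, corn puffs 13.94 lead.
Best packing: 3×nut clusters — 39 cm, 954 total.
No other feasible combination exceeds 954.

954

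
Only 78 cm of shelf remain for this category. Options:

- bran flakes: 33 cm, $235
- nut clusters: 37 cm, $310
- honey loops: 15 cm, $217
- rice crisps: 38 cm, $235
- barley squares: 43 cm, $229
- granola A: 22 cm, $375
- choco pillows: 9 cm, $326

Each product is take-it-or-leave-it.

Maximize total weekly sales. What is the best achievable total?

By weekly sales per cm: choco pillows 36.22, granola A 17.05, honey loops 14.47 lead.
Taking the top-ratio products first gives honey loops + granola A + choco pillows for 918 (46 cm).
The 15 cm tied up in honey loops is better spent on nut clusters — total rises to 1011 (68 cm).

1011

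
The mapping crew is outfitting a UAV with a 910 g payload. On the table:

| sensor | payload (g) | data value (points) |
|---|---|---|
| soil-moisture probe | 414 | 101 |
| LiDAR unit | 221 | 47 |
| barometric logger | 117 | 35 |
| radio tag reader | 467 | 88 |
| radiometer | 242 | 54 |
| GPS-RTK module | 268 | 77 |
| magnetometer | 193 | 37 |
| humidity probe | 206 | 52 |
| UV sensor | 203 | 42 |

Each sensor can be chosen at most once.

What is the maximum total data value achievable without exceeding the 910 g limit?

230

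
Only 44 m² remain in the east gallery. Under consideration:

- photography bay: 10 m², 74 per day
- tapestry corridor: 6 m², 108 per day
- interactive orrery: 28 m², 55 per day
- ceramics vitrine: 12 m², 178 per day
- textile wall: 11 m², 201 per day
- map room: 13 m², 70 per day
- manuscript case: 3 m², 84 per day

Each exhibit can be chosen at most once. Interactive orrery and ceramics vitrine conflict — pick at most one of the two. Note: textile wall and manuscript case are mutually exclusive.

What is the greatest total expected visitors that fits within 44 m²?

Best packing: photography bay + tapestry corridor + ceramics vitrine + textile wall — 39 m², 561 total.

561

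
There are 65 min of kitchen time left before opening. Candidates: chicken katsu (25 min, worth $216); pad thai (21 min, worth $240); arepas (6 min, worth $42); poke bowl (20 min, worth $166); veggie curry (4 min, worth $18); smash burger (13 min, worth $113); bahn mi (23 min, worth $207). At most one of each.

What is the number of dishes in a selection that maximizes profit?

Optimal total is 613.
pad thai + poke bowl + bahn mi hits 613 at 64 min.
Every optimal selection uses 3 dishes.

3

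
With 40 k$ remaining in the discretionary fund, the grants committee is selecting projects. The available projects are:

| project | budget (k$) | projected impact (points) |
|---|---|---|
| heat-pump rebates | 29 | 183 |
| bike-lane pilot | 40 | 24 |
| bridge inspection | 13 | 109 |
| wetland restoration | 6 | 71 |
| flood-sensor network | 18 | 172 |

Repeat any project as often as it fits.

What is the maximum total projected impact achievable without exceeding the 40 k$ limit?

426

6×wetland restoration uses 36 of the 40 k$ and totals 426.
The spare 4 k$ is too small for any remaining project, and no exchange beats 426.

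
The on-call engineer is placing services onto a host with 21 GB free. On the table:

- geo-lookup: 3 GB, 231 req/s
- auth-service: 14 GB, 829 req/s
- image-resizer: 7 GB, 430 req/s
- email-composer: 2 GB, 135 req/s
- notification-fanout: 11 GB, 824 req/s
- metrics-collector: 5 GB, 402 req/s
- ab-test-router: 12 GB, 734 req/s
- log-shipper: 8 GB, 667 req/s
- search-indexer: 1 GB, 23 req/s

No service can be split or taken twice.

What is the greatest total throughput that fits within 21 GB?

1626

Density check — log-shipper 83.38, metrics-collector 80.40, geo-lookup 77.00, notification-fanout 74.91 are the best per GB.
Filling by ratio: geo-lookup + email-composer + metrics-collector + log-shipper + search-indexer for 1458, with 2 GB left unused.
The 9 GB tied up in geo-lookup and metrics-collector and search-indexer is better spent on notification-fanout — total rises to 1626 (21 GB).
Runner-up geo-lookup + email-composer + notification-fanout + metrics-collector tops out at 1592.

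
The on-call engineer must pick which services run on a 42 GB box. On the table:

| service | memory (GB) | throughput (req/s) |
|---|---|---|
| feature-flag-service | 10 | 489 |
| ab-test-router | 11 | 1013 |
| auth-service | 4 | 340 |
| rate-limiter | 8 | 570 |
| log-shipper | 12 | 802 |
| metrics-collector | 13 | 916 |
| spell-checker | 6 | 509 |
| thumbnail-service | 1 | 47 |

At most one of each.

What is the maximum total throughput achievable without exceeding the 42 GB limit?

By throughput per GB: ab-test-router 92.09, auth-service 85.00, spell-checker 84.83 lead.
The ratio ordering already packs tightly: ab-test-router + auth-service + rate-limiter + metrics-collector + spell-checker, 42 GB, 3348.
Next best is ab-test-router + auth-service + rate-limiter + log-shipper + spell-checker + thumbnail-service at 3281 (42 GB) — short by 67.

3348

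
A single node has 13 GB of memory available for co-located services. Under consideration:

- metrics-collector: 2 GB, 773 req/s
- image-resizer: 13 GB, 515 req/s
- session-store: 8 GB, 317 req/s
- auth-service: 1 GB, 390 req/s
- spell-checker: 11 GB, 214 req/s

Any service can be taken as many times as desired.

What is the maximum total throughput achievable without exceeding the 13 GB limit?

Best packing: 13×auth-service — 13 GB, 5070 total.

5070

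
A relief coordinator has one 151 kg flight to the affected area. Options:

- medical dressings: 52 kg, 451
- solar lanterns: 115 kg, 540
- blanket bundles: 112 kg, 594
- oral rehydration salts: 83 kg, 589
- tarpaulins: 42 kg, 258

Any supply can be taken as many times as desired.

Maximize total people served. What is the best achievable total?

1160

Taking 2×medical dressings + tarpaulins: 146 kg used, 1160 in people served.
No other feasible combination exceeds 1160.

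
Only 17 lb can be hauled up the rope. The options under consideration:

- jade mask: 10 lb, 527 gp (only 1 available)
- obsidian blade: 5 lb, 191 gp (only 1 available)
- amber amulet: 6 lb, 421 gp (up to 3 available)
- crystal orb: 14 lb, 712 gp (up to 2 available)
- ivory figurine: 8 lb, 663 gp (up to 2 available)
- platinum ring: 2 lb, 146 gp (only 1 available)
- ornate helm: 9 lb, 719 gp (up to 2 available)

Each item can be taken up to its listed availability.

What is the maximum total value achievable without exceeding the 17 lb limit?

Taking the top-ratio items first gives 2×ivory figurine for 1326 (16 lb).
Dropping ivory figurine frees 8 lb; slotting in ornate helm (9 lb) lifts the total to 1382 at 17 lb.
Nothing else within 17 lb beats 1382.

1382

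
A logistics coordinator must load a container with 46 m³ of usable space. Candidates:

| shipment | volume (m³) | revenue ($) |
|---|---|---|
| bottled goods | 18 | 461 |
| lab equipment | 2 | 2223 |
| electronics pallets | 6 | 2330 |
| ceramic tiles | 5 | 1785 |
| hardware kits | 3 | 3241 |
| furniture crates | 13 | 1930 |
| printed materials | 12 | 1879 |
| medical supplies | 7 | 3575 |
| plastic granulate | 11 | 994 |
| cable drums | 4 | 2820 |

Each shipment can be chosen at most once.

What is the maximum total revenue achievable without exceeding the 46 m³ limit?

The ratio heuristic lands on lab equipment + electronics pallets + ceramic tiles + hardware kits + printed materials + medical supplies + cable drums (17853) but leaves 7 m³ idle.
The 12 m³ tied up in printed materials is better spent on furniture crates — total rises to 17904 (40 m³).
That's the maximum — no swap from here does better than 17904.

17904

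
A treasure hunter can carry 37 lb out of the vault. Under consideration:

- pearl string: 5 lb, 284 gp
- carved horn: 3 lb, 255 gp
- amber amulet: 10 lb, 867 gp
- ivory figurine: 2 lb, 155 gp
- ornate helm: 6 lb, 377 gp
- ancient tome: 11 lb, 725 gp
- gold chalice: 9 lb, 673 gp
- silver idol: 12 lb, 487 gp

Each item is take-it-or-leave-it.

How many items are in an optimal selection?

5

Best achievable value is 2704.
One optimal bundle: pearl string + amber amulet + ivory figurine + ancient tome + gold chalice (37 lb).
Every optimal selection uses 5 items.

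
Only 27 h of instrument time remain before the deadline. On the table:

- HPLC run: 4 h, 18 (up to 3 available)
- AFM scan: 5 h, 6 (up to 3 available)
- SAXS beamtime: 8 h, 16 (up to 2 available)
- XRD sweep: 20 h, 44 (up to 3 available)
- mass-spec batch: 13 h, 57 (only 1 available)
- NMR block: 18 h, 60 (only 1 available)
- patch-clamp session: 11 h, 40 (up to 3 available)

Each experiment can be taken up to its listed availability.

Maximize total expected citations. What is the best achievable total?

111

Ranking by ratio (expected citations/h): HPLC run 4.50, mass-spec batch 4.38, patch-clamp session 3.64, NMR block 3.33.
Taking 3×HPLC run + mass-spec batch: 25 h used, 111 in expected citations.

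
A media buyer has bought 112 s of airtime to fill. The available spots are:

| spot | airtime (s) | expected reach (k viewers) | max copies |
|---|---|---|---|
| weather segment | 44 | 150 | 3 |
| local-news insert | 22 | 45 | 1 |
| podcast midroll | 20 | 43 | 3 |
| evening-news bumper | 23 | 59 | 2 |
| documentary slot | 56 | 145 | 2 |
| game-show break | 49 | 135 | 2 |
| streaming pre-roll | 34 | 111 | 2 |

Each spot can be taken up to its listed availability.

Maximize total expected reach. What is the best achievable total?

372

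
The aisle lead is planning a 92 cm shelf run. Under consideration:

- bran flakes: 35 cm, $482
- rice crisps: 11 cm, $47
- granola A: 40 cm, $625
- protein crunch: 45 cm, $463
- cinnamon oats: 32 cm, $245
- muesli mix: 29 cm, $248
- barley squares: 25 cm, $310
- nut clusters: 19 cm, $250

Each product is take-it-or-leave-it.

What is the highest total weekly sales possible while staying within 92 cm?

1185

The ratio heuristic lands on bran flakes + rice crisps + granola A (1154) but leaves 6 cm idle.
Replace bran flakes and rice crisps with barley squares + nut clusters: the trade gains 31 net, giving 1185 at 84 cm.
An exhaustive check of the 256 subsets confirms 1185.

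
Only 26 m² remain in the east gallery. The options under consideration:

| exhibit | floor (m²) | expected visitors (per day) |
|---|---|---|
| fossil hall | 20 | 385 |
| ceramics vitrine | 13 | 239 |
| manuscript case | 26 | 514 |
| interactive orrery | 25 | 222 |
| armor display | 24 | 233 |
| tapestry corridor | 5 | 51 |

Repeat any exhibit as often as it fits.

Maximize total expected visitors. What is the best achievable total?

Best packing: manuscript case — 26 m², 514 total.
No other feasible combination exceeds 514.

514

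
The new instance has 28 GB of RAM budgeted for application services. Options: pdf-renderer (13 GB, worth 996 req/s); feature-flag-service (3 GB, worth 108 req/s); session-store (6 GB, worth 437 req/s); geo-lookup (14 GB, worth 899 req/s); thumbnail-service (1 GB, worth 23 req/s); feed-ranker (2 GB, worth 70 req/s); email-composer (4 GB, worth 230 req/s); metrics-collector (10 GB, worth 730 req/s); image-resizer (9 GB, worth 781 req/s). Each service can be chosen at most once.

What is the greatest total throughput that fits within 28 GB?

2214

Best packing: pdf-renderer + session-store + image-resizer — 28 GB, 2214 total.
The closest alternative, pdf-renderer + feed-ranker + email-composer + image-resizer, reaches only 2077.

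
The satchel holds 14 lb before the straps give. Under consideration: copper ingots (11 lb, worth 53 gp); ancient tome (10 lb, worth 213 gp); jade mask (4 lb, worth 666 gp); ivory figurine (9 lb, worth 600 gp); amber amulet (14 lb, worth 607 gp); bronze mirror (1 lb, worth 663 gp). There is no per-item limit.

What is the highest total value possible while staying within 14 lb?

9282

14×bronze mirror uses 14 of the 14 lb and totals 9282.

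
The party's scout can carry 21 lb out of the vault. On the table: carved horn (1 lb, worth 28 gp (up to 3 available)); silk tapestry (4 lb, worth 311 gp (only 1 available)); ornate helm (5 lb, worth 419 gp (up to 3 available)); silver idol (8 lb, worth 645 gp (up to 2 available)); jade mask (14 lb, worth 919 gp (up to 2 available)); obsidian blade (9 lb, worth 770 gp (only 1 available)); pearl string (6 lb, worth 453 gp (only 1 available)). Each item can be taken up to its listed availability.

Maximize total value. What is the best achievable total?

Greedy by ratio would take 2×carved horn + 2×ornate helm + obsidian blade: 21 lb used, total 1664.
Dropping 2×carved horn and 2×ornate helm frees 12 lb; slotting in silk tapestry + silver idol (12 lb) lifts the total to 1726 at 21 lb.
Every other selection either busts 21 lb or exceeds an availability limit or fails to beat 1726.

1726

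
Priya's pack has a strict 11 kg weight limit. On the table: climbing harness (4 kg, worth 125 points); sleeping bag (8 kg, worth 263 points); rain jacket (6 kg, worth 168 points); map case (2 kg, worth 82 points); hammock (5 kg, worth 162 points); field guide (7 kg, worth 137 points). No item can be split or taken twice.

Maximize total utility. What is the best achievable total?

Ranking by ratio (utility/kg): map case 41.00, sleeping bag 32.88, hammock 32.40, climbing harness 31.25.
A density-first pass picks sleeping bag + map case — 345 at 10 kg.
The 8 kg tied up in sleeping bag is better spent on climbing harness + hammock — total rises to 369 (11 kg).
The closest alternative, sleeping bag + map case, reaches only 345.

369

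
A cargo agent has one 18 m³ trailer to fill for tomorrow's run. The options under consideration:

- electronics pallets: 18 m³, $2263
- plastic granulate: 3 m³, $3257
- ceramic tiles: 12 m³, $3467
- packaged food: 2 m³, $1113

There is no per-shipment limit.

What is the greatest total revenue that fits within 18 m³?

19542

By revenue per m³: plastic granulate 1085.67, packaged food 556.50, ceramic tiles 288.92 lead.
Taking 6×plastic granulate: 18 m³ used, 19542 in revenue.
No other feasible combination exceeds 19542.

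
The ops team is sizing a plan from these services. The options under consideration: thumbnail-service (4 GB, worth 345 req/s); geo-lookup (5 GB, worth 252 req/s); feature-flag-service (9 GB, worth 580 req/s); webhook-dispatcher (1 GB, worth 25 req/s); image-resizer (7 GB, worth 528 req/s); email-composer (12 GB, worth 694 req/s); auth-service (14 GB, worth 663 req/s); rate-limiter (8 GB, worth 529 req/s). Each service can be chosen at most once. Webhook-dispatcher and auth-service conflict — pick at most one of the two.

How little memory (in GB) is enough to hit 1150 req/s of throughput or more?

17

Look for the lowest-memory combination reaching 1150.
thumbnail-service + geo-lookup + webhook-dispatcher + image-resizer reaches 1150 using 17 GB.
Any bundle with less than 17 GB falls short of 1150.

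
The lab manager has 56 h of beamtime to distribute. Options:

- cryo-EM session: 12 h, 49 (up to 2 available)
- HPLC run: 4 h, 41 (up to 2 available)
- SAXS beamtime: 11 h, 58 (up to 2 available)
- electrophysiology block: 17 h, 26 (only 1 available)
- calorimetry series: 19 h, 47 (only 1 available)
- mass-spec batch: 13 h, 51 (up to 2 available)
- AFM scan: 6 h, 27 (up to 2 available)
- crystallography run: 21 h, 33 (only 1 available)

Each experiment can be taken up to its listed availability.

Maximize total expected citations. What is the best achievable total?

303

Taking the top-ratio experiments first gives cryo-EM session + 2×HPLC run + 2×SAXS beamtime + 2×AFM scan for 301 (54 h).
Replace cryo-EM session with mass-spec batch: the trade gains 2 net, giving 303 at 55 h.
No other feasible combination exceeds 303.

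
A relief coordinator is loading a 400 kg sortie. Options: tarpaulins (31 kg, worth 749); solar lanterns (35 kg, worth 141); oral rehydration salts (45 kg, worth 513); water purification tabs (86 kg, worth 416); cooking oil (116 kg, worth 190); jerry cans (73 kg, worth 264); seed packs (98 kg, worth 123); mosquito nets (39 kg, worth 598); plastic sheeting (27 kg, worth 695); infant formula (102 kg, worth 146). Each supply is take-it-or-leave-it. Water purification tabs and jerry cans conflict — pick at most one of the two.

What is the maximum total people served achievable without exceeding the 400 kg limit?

3302

Taking tarpaulins + solar lanterns + oral rehydration salts + water purification tabs + cooking oil + mosquito nets + plastic sheeting: 379 kg used, 3302 in people served.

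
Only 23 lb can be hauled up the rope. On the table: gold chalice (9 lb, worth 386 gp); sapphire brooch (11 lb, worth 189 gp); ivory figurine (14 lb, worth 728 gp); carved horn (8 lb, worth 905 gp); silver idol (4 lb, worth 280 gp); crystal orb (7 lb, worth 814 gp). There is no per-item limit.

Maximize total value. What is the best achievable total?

A density-first pass picks 3×crystal orb — 2442 at 21 lb.
Dropping 2×crystal orb frees 14 lb; slotting in 2×carved horn (16 lb) lifts the total to 2624 at 23 lb.
No other feasible combination exceeds 2624.

2624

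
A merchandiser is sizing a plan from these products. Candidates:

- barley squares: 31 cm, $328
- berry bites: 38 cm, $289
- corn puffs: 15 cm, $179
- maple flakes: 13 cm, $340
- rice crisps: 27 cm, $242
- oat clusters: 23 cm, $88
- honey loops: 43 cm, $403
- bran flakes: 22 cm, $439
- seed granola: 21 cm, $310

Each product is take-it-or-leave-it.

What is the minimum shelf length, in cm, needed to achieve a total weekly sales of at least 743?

35

Look for the lowest-shelf combination reaching 743.
maple flakes + bran flakes reaches 779 using 35 cm.
No combination under 35 cm hits 743.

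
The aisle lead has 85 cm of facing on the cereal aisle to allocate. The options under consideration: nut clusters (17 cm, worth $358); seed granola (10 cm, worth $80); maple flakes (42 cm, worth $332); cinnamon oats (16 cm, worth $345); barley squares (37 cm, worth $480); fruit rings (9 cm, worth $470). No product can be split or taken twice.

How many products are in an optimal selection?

Best achievable weekly sales is 1653.
One optimal bundle: nut clusters + cinnamon oats + barley squares + fruit rings (79 cm).
All optima have 4 products.

4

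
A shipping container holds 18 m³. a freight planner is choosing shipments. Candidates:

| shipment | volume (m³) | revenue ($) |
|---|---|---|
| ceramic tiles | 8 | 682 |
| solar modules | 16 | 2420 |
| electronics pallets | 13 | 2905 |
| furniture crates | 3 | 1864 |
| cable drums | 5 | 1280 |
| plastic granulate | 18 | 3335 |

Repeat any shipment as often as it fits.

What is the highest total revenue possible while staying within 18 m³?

Ranking by ratio (revenue/m³): furniture crates 621.33, cable drums 256.00, electronics pallets 223.46.
The ratio ordering already packs tightly: 6×furniture crates, 18 m³, 11184.

11184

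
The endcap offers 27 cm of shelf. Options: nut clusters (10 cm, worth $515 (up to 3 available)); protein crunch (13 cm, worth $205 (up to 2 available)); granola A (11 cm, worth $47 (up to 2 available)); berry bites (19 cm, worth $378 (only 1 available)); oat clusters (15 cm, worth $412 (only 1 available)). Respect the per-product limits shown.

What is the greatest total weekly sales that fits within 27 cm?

1030

Ranking by ratio (weekly sales/cm): nut clusters 51.50, oat clusters 27.47, berry bites 19.89.
Best packing: 2×nut clusters — 20 cm, 1030 total.
The spare 7 cm is too small for any remaining product, and no exchange beats 1030.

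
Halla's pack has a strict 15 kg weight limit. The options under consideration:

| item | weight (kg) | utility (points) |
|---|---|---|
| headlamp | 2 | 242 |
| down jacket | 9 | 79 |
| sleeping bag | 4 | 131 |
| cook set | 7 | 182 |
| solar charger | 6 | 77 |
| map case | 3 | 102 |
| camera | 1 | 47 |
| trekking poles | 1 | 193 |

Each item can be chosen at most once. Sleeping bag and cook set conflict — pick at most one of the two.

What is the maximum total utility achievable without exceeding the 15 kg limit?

766

Filling by ratio: headlamp + sleeping bag + map case + camera + trekking poles for 715, with 4 kg left unused.
The 4 kg tied up in sleeping bag is better spent on cook set — total rises to 766 (14 kg).
No other feasible combination exceeds 766.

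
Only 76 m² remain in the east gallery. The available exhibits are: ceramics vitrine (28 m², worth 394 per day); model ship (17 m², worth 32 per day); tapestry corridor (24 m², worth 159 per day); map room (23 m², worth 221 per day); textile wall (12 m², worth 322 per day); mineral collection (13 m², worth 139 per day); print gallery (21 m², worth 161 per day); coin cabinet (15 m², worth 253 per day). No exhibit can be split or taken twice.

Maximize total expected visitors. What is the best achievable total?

1130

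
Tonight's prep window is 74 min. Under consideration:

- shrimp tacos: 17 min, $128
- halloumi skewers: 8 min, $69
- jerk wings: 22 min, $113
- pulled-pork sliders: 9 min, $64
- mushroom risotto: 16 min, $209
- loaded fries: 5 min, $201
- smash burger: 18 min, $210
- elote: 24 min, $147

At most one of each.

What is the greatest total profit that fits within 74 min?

881

Density check — loaded fries 40.20, mushroom risotto 13.06, smash burger 11.67, halloumi skewers 8.62 are the best per min.
Taking shrimp tacos + halloumi skewers + pulled-pork sliders + mushroom risotto + loaded fries + smash burger: 73 min used, 881 in profit.
No other feasible combination exceeds 881.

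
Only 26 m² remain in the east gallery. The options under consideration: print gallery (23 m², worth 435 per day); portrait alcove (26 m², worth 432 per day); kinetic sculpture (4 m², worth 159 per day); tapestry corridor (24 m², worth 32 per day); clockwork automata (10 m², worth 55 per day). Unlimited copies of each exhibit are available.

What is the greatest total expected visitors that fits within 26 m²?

By expected visitors per m²: kinetic sculpture 39.75, print gallery 18.91, portrait alcove 16.62, clockwork automata 5.50 lead.
Best packing: 6×kinetic sculpture — 24 m², 954 total.
Every other selection either busts 26 m² or fails to beat 954.

954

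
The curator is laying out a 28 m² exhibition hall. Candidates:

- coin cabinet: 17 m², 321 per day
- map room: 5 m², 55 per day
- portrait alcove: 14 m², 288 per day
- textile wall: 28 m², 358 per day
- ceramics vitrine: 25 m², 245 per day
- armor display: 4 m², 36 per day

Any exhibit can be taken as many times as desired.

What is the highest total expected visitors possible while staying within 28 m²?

576

Density check — portrait alcove 20.57, coin cabinet 18.88, textile wall 12.79 are the best per m².
Best packing: 2×portrait alcove — 28 m², 576 total.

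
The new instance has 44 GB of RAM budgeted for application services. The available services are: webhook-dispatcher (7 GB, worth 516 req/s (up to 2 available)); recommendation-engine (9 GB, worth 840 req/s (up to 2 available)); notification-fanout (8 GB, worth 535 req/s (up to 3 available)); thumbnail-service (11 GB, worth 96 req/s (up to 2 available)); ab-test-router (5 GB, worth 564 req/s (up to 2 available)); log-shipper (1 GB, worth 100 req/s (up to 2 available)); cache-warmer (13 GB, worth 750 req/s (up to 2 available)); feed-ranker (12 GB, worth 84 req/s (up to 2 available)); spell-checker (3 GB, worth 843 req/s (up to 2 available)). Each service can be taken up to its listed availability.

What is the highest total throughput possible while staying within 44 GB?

5229

Ranking by ratio (throughput/GB): spell-checker 281.00, ab-test-router 112.80, log-shipper 100.00.
The ratio heuristic lands on webhook-dispatcher + 2×recommendation-engine + 2×ab-test-router + 2×log-shipper + 2×spell-checker (5210) but leaves 1 GB idle.
Dropping webhook-dispatcher frees 7 GB; slotting in notification-fanout (8 GB) lifts the total to 5229 at 44 GB.
No other feasible combination exceeds 5229.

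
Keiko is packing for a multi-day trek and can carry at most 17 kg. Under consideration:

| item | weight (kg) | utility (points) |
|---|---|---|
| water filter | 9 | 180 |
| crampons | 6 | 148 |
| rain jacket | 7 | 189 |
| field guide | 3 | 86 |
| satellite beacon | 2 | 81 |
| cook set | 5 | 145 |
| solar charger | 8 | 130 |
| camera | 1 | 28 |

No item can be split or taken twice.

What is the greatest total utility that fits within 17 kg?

Taking the top-ratio items first gives crampons + field guide + satellite beacon + cook set + camera for 488 (17 kg).
The 7 kg tied up in crampons and camera is better spent on rain jacket — total rises to 501 (17 kg).
Next best is crampons + field guide + satellite beacon + cook set + camera at 488 (17 kg) — short by 13.

501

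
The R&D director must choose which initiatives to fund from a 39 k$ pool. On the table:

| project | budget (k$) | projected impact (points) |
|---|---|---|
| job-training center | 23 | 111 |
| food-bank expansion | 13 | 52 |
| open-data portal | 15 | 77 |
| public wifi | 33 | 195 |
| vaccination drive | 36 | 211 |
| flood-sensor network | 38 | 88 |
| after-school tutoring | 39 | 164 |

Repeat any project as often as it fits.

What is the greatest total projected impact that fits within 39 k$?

211

Filling by ratio: public wifi for 195, with 6 k$ left unused.
Replace public wifi with vaccination drive: the trade gains 16 net, giving 211 at 36 k$.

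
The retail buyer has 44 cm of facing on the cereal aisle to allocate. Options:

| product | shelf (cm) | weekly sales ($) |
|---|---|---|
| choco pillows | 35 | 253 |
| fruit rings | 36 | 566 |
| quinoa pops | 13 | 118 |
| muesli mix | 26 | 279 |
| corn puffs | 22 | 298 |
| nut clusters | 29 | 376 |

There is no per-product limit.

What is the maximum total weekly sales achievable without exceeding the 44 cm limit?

596

The ratio heuristic lands on fruit rings (566) but leaves 8 cm idle.
The 36 cm tied up in fruit rings is better spent on 2×corn puffs — total rises to 596 (44 cm).
That's the maximum — no swap from here does better than 596.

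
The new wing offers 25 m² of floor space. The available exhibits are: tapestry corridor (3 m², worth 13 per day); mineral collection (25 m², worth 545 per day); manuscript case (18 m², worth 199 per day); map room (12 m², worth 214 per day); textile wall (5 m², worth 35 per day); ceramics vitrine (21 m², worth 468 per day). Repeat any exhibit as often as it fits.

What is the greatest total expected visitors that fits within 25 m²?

Taking the top-ratio exhibits first gives tapestry corridor + ceramics vitrine for 481 (24 m²).
Replace tapestry corridor and ceramics vitrine with mineral collection: the trade gains 64 net, giving 545 at 25 m².
Every other selection either busts 25 m² or fails to beat 545.

545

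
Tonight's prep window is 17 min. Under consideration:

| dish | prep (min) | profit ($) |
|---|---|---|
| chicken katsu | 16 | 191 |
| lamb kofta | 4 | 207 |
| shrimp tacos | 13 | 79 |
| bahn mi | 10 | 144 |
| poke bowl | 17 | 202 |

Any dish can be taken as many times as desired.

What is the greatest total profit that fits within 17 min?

828

By profit per min: lamb kofta 51.75, bahn mi 14.40, chicken katsu 11.94, poke bowl 11.88 lead.
Taking 4×lamb kofta: 16 min used, 828 in profit.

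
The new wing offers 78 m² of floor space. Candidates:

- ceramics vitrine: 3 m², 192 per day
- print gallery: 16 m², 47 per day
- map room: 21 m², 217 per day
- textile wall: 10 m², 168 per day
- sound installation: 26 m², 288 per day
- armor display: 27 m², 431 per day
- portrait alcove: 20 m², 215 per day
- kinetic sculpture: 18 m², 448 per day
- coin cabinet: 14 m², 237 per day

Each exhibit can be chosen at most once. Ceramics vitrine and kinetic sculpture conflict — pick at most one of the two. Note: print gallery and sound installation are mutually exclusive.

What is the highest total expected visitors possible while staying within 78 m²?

1284

Ranking by ratio (expected visitors/m²): ceramics vitrine 64.00, kinetic sculpture 24.89, coin cabinet 16.93, textile wall 16.80.
Best packing: textile wall + armor display + kinetic sculpture + coin cabinet — 69 m², 1284 total.
Every other selection either busts 78 m² or breaks a pairing rule or fails to beat 1284.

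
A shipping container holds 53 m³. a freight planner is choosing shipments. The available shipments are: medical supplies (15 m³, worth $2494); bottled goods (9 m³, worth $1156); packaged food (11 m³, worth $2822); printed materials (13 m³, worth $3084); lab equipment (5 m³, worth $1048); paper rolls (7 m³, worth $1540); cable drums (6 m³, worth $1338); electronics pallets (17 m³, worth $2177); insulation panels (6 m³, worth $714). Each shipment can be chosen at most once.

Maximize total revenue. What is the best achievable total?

Greedy by ratio would take bottled goods + packaged food + printed materials + lab equipment + paper rolls + cable drums: 51 m³ used, total 10988.
Dropping bottled goods and lab equipment frees 14 m³; slotting in medical supplies (15 m³) lifts the total to 11278 at 52 m³.
The closest alternative, medical supplies + packaged food + printed materials + lab equipment + paper rolls, reaches only 10988.

11278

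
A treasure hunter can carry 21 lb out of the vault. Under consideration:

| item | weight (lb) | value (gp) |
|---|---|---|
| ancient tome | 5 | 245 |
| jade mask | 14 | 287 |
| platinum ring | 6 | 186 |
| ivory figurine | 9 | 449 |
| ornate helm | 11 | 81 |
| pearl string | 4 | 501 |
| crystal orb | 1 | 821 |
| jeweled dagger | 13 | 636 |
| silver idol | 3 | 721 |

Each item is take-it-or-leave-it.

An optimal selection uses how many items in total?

4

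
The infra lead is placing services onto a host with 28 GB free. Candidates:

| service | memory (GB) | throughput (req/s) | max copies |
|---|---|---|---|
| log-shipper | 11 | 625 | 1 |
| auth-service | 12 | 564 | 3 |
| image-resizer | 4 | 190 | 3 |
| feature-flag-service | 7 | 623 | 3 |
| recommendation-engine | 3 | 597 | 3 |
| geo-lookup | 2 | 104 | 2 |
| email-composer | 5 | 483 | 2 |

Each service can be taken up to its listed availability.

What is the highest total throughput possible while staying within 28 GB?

Density check — recommendation-engine 199.00, email-composer 96.60, feature-flag-service 89.00, log-shipper 56.82 are the best per GB.
A density-first pass picks feature-flag-service + 3×recommendation-engine + geo-lookup + 2×email-composer — 3484 at 28 GB.
The 7 GB tied up in geo-lookup and email-composer is better spent on feature-flag-service — total rises to 3520 (28 GB).
Every other selection either busts 28 GB or exceeds an availability limit or fails to beat 3520.

3520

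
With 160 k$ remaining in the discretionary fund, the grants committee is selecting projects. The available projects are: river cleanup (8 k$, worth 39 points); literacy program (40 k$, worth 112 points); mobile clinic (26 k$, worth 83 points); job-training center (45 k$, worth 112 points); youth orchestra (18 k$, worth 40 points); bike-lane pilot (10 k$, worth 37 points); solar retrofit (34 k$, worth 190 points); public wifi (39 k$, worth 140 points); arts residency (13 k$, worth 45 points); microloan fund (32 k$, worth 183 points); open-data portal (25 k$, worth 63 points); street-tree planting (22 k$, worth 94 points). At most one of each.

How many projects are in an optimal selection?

7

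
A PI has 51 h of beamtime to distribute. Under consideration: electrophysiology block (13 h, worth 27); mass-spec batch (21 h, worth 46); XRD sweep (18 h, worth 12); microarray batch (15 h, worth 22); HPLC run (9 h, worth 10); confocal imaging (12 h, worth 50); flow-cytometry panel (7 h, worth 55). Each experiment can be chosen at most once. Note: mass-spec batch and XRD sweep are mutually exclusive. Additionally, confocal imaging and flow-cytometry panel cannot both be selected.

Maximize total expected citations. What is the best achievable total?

138

Taking electrophysiology block + mass-spec batch + HPLC run + flow-cytometry panel: 50 h used, 138 in expected citations.
The closest alternative, electrophysiology block + mass-spec batch + flow-cytometry panel, reaches only 128.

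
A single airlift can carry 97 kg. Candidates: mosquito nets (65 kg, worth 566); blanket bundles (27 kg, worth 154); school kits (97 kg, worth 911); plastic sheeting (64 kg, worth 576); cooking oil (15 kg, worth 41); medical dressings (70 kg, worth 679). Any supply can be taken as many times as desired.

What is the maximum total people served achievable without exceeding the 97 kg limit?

Density check — medical dressings 9.70, school kits 9.39, plastic sheeting 9.00, mosquito nets 8.71 are the best per kg.
Taking the top-ratio supplies first gives blanket bundles + medical dressings for 833 (97 kg).
The 97 kg tied up in blanket bundles and medical dressings is better spent on school kits — total rises to 911 (97 kg).
Every other selection either busts 97 kg or fails to beat 911.

911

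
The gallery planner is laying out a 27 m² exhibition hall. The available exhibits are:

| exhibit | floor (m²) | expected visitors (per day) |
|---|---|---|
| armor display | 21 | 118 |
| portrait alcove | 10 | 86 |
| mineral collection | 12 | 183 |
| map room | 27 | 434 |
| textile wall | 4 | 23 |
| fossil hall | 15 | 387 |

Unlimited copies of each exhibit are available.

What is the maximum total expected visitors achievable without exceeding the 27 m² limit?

570

The ratio ordering already packs tightly: mineral collection + fossil hall, 27 m², 570.
No other feasible combination exceeds 570.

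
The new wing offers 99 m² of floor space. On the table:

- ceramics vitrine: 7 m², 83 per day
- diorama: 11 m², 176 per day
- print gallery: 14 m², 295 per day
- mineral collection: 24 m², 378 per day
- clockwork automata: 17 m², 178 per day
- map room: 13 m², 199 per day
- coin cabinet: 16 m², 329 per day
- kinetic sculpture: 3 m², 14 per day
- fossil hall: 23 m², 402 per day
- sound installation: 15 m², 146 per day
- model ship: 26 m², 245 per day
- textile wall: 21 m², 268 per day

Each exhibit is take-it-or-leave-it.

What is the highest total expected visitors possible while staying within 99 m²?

1686

The ratio heuristic lands on ceramics vitrine + diorama + print gallery + mineral collection + coin cabinet + kinetic sculpture + fossil hall (1677) but leaves 1 m² idle.
Dropping diorama and kinetic sculpture frees 14 m²; slotting in map room (13 m²) lifts the total to 1686 at 97 m².
The closest alternative, ceramics vitrine + diorama + print gallery + mineral collection + coin cabinet + kinetic sculpture + fossil hall, reaches only 1677.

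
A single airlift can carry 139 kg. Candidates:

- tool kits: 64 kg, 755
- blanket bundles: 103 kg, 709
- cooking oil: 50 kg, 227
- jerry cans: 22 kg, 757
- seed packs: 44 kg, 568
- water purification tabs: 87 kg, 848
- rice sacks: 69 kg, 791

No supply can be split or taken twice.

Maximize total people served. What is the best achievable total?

Density check — jerry cans 34.41, seed packs 12.91, tool kits 11.80 are the best per kg.
Filling by ratio: tool kits + jerry cans + seed packs for 2080, with 9 kg left unused.
Dropping tool kits frees 64 kg; slotting in rice sacks (69 kg) lifts the total to 2116 at 135 kg.
Every other selection either busts 139 kg or fails to beat 2116.

2116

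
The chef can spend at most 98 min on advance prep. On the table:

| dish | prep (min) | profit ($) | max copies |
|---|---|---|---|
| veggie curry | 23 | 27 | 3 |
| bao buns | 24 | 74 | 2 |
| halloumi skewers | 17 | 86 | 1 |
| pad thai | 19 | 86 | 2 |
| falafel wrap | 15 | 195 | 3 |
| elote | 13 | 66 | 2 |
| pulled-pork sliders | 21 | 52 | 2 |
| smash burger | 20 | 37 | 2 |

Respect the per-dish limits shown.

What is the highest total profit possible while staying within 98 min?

823

Ranking by ratio (profit/min): falafel wrap 13.00, elote 5.08, halloumi skewers 5.06, pad thai 4.53.
A density-first pass picks halloumi skewers + 3×falafel wrap + 2×elote — 803 at 88 min.
Dropping halloumi skewers and elote frees 30 min; slotting in 2×pad thai (38 min) lifts the total to 823 at 96 min.
Every other selection either busts 98 min or exceeds an availability limit or fails to beat 823.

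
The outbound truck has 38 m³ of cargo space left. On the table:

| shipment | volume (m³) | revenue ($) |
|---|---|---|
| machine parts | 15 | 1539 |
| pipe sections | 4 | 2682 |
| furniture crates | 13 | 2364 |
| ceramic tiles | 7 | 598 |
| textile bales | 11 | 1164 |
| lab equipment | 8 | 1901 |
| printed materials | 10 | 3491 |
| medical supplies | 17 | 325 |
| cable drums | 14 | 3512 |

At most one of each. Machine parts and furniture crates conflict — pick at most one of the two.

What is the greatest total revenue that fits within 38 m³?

11586

Pipe sections + lab equipment + printed materials + cable drums uses 36 of the 38 m³ and totals 11586.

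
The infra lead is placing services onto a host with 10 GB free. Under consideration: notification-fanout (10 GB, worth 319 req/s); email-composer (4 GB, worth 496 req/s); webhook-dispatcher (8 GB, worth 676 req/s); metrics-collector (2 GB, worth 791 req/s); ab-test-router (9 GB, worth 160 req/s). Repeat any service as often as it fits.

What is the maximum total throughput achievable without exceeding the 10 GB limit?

By throughput per GB: metrics-collector 395.50, email-composer 124.00, webhook-dispatcher 84.50, notification-fanout 31.90 lead.
5×metrics-collector uses 10 of the 10 GB and totals 3955.
Nothing else within 10 GB beats 3955.

3955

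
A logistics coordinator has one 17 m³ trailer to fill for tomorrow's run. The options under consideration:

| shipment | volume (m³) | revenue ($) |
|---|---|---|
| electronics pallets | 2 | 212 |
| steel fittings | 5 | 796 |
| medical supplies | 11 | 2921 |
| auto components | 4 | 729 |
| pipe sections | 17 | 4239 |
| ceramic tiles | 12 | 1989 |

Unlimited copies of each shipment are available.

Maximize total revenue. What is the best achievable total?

Greedy by ratio would take electronics pallets + medical supplies + auto components: 17 m³ used, total 3862.
Replace electronics pallets and medical supplies and auto components with pipe sections: the trade gains 377 net, giving 4239 at 17 m³.
Nothing else within 17 m³ beats 4239.

4239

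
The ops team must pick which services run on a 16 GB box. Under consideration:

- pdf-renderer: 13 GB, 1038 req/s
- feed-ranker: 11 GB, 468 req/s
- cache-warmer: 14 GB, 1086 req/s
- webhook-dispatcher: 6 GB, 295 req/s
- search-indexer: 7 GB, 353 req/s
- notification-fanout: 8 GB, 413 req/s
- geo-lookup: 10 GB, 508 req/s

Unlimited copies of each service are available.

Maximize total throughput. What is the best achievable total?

The ratio heuristic lands on pdf-renderer (1038) but leaves 3 GB idle.
The 13 GB tied up in pdf-renderer is better spent on cache-warmer — total rises to 1086 (14 GB).
Nothing else within 16 GB beats 1086.

1086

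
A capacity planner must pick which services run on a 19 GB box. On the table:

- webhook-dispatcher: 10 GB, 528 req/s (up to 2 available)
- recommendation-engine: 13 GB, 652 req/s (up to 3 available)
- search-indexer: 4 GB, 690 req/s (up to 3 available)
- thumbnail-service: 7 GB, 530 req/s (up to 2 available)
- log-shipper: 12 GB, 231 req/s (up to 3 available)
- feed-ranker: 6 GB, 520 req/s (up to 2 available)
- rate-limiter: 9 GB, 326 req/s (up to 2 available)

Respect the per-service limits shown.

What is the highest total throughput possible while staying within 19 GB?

2600

Ranking by ratio (throughput/GB): search-indexer 172.50, feed-ranker 86.67, thumbnail-service 75.71, webhook-dispatcher 52.80.
The ratio heuristic lands on 3×search-indexer + feed-ranker (2590) but leaves 1 GB idle.
Replace feed-ranker with thumbnail-service: the trade gains 10 net, giving 2600 at 19 GB.
No other feasible combination exceeds 2600.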